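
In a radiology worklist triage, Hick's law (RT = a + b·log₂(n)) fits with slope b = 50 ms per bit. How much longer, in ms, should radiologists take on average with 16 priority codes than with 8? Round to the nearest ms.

50 ms

Only the slope matters, since a is common to both: ΔRT = b·log₂(n₂/n₁).
log₂(16) − log₂(8) = log₂(16/8) = log₂(2) = 1.
ΔRT = 50 × 1.0000 = 50.000 ms.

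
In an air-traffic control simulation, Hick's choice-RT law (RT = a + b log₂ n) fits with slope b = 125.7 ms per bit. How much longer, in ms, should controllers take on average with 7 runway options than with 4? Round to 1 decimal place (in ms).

101.5 ms

The intercept a cancels: ΔRT = b·(log₂ n₂ − log₂ n₁) = b·log₂(n₂/n₁).
log₂(7) − log₂(4) = 2.8074 − 2 = 0.8074.
ΔRT = 125.7 × 0.8074 = 101.485 ms.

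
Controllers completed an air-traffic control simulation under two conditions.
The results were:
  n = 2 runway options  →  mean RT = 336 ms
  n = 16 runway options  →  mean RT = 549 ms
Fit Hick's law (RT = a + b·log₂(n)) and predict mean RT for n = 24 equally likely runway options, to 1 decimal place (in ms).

590.5 ms

Fit slope and intercept:
  b = (549 − 336) / (log₂ 16 − log₂ 2) = 213 / (4 − 1) = 71.000 ms/bit
  a = 336 − 71.000 × 1 = 265.000 ms
Then RT(24) = 265.000 + 71.000 × log₂ 24 = 265.000 + 71.000 × 4.5850 ≈ 590.532 ms.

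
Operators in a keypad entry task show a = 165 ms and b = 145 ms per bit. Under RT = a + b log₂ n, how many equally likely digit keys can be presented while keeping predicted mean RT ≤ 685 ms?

Information budget: (685 − 165)/145 = 3.5862 bits, so n ≤ 2^3.5862 = 12.010 → at most 12.

12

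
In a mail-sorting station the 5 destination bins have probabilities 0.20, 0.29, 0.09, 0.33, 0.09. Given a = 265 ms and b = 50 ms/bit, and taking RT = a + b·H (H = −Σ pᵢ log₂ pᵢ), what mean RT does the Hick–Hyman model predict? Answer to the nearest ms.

H = 0.20·log₂(1/0.20) + 0.29·log₂(1/0.29) + 0.09·log₂(1/0.09) + 0.33·log₂(1/0.33) + 0.09·log₂(1/0.09) = 2.1354 bits.
RT = 265 + 50 × 2.1354 = 371.77 ms.

372 ms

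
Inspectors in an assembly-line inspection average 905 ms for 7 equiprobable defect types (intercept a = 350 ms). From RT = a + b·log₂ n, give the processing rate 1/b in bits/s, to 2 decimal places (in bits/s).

b = (905 − 350)/log₂ 7 = 555/2.8074 = 197.695 ms per bit = 0.19769 s/bit; the reciprocal is 5.058 bits/s.

5.06 bits/s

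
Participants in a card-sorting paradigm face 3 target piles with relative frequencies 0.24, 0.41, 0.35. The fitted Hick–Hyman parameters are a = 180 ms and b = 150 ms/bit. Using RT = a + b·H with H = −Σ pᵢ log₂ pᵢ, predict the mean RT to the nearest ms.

413 ms

Entropy contributions −pᵢ log₂ pᵢ: 0.4941, 0.5274, 0.5301; sum H = 1.5516 bits.
RT = a + bH = 180 + 150·1.5516 = 412.74 ms.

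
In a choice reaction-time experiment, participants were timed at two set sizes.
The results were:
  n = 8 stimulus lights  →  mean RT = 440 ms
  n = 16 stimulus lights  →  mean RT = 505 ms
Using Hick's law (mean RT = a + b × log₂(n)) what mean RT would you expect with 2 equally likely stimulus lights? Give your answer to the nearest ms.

310 ms

Fit slope and intercept:
  b = (505 − 440) / (log₂ 16 − log₂ 8) = 65 / (4 − 3) = 65 ms/bit
  a = 440 − 65 × 3 = 245 ms
Then RT(2) = 245 + 65 × log₂ 2 = 245 + 65 × 1 ≈ 310.000 ms.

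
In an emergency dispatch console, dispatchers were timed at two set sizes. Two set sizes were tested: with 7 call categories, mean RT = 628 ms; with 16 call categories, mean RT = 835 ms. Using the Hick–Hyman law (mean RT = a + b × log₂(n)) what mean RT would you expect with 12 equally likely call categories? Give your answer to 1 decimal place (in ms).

Solve the two-equation system in a and b:
  b = (835 − 628) / (log₂ 16 − log₂ 7) = 207 / (4 − 2.8074) = 173.564 ms/bit
  a = 628 − 173.564 × 2.8074 = 140.745 ms
Then RT(12) = 140.745 + 173.564 × log₂ 12 = 140.745 + 173.564 × 3.5850 ≈ 762.965 ms.

763.0 ms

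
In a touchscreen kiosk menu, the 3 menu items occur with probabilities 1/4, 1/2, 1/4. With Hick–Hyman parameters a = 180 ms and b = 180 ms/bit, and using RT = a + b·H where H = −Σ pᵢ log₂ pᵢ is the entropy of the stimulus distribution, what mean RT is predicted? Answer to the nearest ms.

450 ms

H = −Σ pᵢ log₂ pᵢ = 0.25·2 + 0.5·1 + 0.25·2 = 1.500 bits.
RT = 180 + 180 × 1.500 = 450.00 ms.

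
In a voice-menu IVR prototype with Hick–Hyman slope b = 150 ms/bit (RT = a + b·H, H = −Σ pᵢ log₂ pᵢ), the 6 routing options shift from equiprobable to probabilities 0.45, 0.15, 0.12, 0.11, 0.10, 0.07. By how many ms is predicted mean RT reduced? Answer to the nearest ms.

51 ms

The RT saving is b·ΔH. Equiprobable H₀ = log₂(6) = 2.5850 bits; with the given probabilities H = 2.2470 bits.
b·(H₀ − H) = 150 × (2.5850 − 2.2470) = 50.69 ms.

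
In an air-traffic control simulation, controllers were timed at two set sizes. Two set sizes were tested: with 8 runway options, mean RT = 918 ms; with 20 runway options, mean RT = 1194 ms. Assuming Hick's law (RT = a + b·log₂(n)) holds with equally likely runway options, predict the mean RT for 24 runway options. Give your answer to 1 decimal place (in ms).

1248.9 ms

With log₂ n on the abscissa the relation is linear; from the two conditions:
  b = (1194 − 918) / (log₂ 20 − log₂ 8) = 276 / (4.3219 − 3) = 208.786 ms/bit
  a = 918 − 208.786 × 3 = 291.642 ms
Then RT(24) = 291.642 + 208.786 × log₂ 24 = 291.642 + 208.786 × 4.5850 ≈ 1248.918 ms.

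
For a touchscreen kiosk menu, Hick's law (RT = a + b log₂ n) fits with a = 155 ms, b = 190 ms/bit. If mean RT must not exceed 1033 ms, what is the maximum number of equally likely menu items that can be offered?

Information budget: (1033 − 155)/190 = 4.6211 bits, so n ≤ 2^4.6211 = 24.608 → at most 24.

24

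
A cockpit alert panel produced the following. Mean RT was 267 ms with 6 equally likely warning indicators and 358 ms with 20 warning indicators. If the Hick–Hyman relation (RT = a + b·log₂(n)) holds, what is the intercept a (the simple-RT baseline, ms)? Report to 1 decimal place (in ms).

131.6 ms

The slope on a log₂ axis is (358 − 267) / (4.3219 − 2.5850) = 52.390 ms/bit.
a = RT₁ − b·log₂ n₁ = 267 − 52.390 × 2.5850 = 131.573 ms.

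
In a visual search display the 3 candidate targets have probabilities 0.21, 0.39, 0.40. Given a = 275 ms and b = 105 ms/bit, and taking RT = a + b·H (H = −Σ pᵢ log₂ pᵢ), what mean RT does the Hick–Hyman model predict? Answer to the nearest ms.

H = 0.21·log₂(1/0.21) + 0.39·log₂(1/0.39) + 0.40·log₂(1/0.40) = 1.5314 bits.
RT = 275 + 105 × 1.5314 = 435.80 ms.

436 ms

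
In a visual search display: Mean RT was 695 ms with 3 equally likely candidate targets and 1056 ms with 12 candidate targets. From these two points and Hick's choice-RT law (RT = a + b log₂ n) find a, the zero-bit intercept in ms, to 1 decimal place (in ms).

The slope on a log₂ axis is (1056 − 695) / (3.5850 − 1.5850) = 180.500 ms/bit.
a = RT₁ − b·log₂ n₁ = 695 − 180.500 × 1.5850 = 408.914 ms.

408.9 ms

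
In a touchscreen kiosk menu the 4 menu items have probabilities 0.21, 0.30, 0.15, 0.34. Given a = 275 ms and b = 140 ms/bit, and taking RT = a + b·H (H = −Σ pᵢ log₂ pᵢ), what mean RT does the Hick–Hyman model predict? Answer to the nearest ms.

546 ms

H = 0.21·log₂(1/0.21) + 0.30·log₂(1/0.30) + 0.15·log₂(1/0.15) + 0.34·log₂(1/0.34) = 1.9336 bits.
RT = 275 + 140 × 1.9336 = 545.71 ms.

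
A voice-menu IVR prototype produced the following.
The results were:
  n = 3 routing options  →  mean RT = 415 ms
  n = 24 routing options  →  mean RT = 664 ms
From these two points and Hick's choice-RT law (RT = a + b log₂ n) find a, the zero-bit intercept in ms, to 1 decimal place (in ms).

The slope on a log₂ axis is (664 − 415) / (4.5850 − 1.5850) = 83.000 ms/bit.
a = RT₁ − b·log₂ n₁ = 415 − 83.000 × 1.5850 = 283.448 ms.

283.4 ms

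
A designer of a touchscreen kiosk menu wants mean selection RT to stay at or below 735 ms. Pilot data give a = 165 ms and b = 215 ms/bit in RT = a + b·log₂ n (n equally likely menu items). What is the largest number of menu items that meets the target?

Information budget: (735 − 165)/215 = 2.6512 bits, so n ≤ 2^2.6512 = 6.282 → at most 6.

6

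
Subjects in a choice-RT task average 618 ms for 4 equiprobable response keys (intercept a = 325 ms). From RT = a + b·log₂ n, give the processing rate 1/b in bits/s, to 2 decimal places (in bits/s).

b = (618 − 325)/log₂ 4 = 293/2 = 146.500 ms per bit = 0.14650 s/bit; the reciprocal is 6.826 bits/s.

6.83 bits/s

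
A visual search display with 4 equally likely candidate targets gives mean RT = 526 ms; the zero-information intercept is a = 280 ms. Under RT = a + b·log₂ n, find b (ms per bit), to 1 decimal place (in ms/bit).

b = (526 − 280) / log₂(4) = 246 / 2 = 123.000 ms/bit.

123.0 ms/bit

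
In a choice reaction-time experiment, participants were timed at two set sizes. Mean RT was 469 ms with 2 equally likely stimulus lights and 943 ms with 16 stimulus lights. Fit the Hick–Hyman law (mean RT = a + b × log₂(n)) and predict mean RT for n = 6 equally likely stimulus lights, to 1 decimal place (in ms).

719.4 ms

RT is linear in log₂ n, so two points fix the line:
  b = (943 − 469) / (log₂ 16 − log₂ 2) = 474 / (4 − 1) = 158.000 ms/bit
  a = 469 − 158.000 × 1 = 311.000 ms
Then RT(6) = 311.000 + 158.000 × log₂ 6 = 311.000 + 158.000 × 2.5850 ≈ 719.424 ms.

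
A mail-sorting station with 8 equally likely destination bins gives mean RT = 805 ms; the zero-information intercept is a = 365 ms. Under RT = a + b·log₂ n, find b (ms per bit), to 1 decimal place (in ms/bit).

8 alternatives carry log₂ 8 = 3 bits; the choice cost is 805 − 365 = 440 ms, so b = 440/3 = 146.667 ms/bit.

146.7 ms/bit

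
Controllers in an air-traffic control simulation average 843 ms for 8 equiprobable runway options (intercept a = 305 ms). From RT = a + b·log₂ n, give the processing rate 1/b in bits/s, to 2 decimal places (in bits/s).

5.58 bits/s

b = (843 − 305)/log₂ 8 = 538/3 = 179.333 ms per bit = 0.17933 s/bit; the reciprocal is 5.576 bits/s.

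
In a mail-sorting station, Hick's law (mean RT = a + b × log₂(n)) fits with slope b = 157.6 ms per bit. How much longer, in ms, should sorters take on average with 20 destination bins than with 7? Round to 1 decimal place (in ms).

Only the slope matters, since a is common to both: ΔRT = b·log₂(n₂/n₁).
log₂(20) − log₂(7) = 4.3219 − 2.8074 = 1.5146.
ΔRT = 157.6 × 1.5146 = 238.697 ms.

238.7 ms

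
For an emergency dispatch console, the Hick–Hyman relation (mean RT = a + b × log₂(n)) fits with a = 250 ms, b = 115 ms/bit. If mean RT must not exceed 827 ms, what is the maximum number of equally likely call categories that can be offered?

Information budget: (827 − 250)/115 = 5.0174 bits, so n ≤ 2^5.0174 = 32.388 → at most 32.

32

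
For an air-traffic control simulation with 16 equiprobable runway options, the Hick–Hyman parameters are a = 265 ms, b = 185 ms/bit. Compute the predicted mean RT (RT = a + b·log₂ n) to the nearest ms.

log₂(16) = 4 bits, so RT = 265 + 185 × 4 ≈ 1005.000 ms.

1005 ms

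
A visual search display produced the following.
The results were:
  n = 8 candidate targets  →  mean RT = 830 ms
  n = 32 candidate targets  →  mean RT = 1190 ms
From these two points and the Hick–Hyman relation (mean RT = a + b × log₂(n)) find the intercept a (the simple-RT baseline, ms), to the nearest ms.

290 ms

The slope on a log₂ axis is (1190 − 830) / (5 − 3) = 180 ms/bit.
a = RT₁ − b·log₂ n₁ = 830 − 180 × 3 = 290.000 ms.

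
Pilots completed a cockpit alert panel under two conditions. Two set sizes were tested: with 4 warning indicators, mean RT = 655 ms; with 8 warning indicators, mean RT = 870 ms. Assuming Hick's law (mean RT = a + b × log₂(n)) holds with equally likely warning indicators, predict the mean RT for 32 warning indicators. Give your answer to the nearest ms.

1300 ms

With log₂ n on the abscissa the relation is linear; from the two conditions:
  b = (870 − 655) / (log₂ 8 − log₂ 4) = 215 / (3 − 2) = 215 ms/bit
  a = 655 − 215 × 2 = 225 ms
Then RT(32) = 225 + 215 × log₂ 32 = 225 + 215 × 5 ≈ 1300.000 ms.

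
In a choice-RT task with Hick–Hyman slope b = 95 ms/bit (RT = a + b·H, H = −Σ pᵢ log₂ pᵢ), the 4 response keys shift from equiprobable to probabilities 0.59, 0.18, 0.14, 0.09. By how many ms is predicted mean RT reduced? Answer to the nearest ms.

38 ms

Equiprobable entropy H₀ = log₂ 4 = 2.0000 bits.
Skewed entropy H = −Σ pᵢ log₂ pᵢ = 1.6042 bits.
ΔRT = b·(H₀ − H) = 95 × 0.3958 = 37.60 ms.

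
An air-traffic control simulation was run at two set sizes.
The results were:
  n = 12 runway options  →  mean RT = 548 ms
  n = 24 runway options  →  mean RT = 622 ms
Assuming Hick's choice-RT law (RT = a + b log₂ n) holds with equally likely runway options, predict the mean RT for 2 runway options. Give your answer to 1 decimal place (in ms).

Solve the two-equation system in a and b:
  b = (622 − 548) / (log₂ 24 − log₂ 12) = 74 / (4.5850 − 3.5850) = 74.000 ms/bit
  a = 548 − 74.000 × 3.5850 = 282.713 ms
Then RT(2) = 282.713 + 74.000 × log₂ 2 = 282.713 + 74.000 × 1 ≈ 356.713 ms.

356.7 ms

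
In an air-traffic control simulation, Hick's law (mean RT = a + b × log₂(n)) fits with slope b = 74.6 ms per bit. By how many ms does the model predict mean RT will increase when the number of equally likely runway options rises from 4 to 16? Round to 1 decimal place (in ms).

The intercept a cancels: ΔRT = b·(log₂ n₂ − log₂ n₁) = b·log₂(n₂/n₁).
log₂(16) − log₂(4) = log₂(16/4) = log₂(4) = 2.
ΔRT = 74.6 × 2.0000 = 149.200 ms.

149.2 ms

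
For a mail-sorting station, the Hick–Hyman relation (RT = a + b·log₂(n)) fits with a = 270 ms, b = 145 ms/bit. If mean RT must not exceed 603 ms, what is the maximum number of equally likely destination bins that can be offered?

4

Information budget: (603 − 270)/145 = 2.2966 bits, so n ≤ 2^2.2966 = 4.913 → at most 4.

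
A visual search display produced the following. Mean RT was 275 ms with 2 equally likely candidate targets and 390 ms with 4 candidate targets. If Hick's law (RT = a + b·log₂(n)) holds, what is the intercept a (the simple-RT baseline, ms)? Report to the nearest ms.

Slope: b = (390 − 275) / (log₂ 4 − log₂ 2) = 115/1.0000 = 115 ms/bit.
a = RT₁ − b·log₂ n₁ = 275 − 115 × 1 = 160.000 ms.

160 ms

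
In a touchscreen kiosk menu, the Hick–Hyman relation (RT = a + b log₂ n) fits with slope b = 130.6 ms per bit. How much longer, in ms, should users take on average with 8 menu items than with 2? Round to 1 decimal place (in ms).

261.2 ms

The intercept a cancels: ΔRT = b·(log₂ n₂ − log₂ n₁) = b·log₂(n₂/n₁).
log₂(8) − log₂(2) = log₂(8/2) = log₂(4) = 2.
ΔRT = 130.6 × 2.0000 = 261.200 ms.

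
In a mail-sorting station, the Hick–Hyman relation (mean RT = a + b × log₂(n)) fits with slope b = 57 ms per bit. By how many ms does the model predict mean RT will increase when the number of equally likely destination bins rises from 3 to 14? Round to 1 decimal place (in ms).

Only the slope matters, since a is common to both: ΔRT = b·log₂(n₂/n₁).
log₂(14) − log₂(3) = 3.8074 − 1.5850 = 2.2224.
ΔRT = 57 × 2.2224 = 126.676 ms.

126.7 ms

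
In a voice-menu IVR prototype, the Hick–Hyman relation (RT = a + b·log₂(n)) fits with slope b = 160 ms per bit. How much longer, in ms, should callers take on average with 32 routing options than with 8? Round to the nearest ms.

320 ms

ΔRT = (a + b log₂ n₂) − (a + b log₂ n₁) = b·(log₂ n₂ − log₂ n₁).
log₂(32) − log₂(8) = log₂(32/8) = log₂(4) = 2.
ΔRT = 160 × 2.0000 = 320.000 ms.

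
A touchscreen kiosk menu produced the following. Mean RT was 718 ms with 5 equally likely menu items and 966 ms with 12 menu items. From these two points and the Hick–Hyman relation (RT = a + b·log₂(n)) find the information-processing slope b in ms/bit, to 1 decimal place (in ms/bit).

196.4 ms/bit

Slope: b = (966 − 718) / (log₂ 12 − log₂ 5) = 248/1.2630 = 196.353 ms/bit.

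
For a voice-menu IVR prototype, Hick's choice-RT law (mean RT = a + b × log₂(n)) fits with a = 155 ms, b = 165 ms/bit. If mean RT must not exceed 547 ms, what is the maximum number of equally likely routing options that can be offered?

5

Information budget: (547 − 155)/165 = 2.3758 bits, so n ≤ 2^2.3758 = 5.190 → at most 5.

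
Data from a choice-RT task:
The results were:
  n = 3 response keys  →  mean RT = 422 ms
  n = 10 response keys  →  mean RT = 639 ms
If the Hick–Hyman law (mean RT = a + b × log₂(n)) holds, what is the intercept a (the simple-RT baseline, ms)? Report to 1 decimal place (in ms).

224.0 ms

The slope on a log₂ axis is (639 − 422) / (3.3219 − 1.5850) = 124.931 ms/bit.
Intercept: a = 422 − 124.931·log₂(3) = 223.990 ms.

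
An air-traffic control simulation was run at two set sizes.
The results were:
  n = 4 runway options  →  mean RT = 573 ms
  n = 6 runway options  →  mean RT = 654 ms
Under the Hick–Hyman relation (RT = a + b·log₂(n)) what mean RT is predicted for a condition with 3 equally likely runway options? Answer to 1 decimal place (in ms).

515.5 ms

Fit slope and intercept:
  b = (654 − 573) / (log₂ 6 − log₂ 4) = 81 / (2.5850 − 2) = 138.470 ms/bit
  a = 573 − 138.470 × 2 = 296.059 ms
Then RT(3) = 296.059 + 138.470 × log₂ 3 = 296.059 + 138.470 × 1.5850 ≈ 515.530 ms.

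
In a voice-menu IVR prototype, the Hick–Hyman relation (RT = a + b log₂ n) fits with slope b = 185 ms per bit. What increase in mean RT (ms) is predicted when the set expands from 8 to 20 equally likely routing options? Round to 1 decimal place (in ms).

244.6 ms

ΔRT = (a + b log₂ n₂) − (a + b log₂ n₁) = b·(log₂ n₂ − log₂ n₁).
log₂(20) − log₂(8) = 4.3219 − 3 = 1.3219.
ΔRT = 185 × 1.3219 = 244.557 ms.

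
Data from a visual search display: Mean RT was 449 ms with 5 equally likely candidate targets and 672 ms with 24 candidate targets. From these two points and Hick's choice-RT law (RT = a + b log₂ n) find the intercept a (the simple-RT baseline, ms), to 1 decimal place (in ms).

220.2 ms

Slope: b = (672 − 449) / (log₂ 24 − log₂ 5) = 223/2.2630 = 98.540 ms/bit.
Intercept: a = 449 − 98.540·log₂(5) = 220.197 ms.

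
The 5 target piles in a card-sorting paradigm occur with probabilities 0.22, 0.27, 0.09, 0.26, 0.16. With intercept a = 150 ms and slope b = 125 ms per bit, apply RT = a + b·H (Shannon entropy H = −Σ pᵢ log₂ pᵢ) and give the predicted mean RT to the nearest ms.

429 ms

H = 0.22·log₂(1/0.22) + 0.27·log₂(1/0.27) + 0.09·log₂(1/0.09) + 0.26·log₂(1/0.26) + 0.16·log₂(1/0.16) = 2.2316 bits.
RT = 150 + 125 × 2.2316 = 428.94 ms.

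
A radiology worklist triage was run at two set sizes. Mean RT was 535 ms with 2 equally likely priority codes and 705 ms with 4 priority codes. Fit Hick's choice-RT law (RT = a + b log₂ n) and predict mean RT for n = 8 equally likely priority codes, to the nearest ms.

875 ms

Solve the two-equation system in a and b:
  b = (705 − 535) / (log₂ 4 − log₂ 2) = 170 / (2 − 1) = 170 ms/bit
  a = 535 − 170 × 1 = 365 ms
Then RT(8) = 365 + 170 × log₂ 8 = 365 + 170 × 3 ≈ 875.000 ms.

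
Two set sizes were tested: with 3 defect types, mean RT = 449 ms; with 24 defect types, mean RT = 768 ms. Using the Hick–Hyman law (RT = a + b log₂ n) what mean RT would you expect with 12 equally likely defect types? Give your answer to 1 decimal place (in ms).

Fit slope and intercept:
  b = (768 − 449) / (log₂ 24 − log₂ 3) = 319 / (4.5850 − 1.5850) = 106.333 ms/bit
  a = 449 − 106.333 × 1.5850 = 280.466 ms
Then RT(12) = 280.466 + 106.333 × log₂ 12 = 280.466 + 106.333 × 3.5850 ≈ 661.667 ms.

661.7 ms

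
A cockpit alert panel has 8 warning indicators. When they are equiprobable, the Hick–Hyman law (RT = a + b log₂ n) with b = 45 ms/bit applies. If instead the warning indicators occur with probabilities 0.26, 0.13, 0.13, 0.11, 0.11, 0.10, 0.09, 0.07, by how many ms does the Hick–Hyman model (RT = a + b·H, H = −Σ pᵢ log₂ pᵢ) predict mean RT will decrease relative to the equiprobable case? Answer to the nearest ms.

Equiprobable entropy H₀ = log₂ 8 = 3.0000 bits.
Skewed entropy H = −Σ pᵢ log₂ pᵢ = 2.8846 bits.
ΔRT = b·(H₀ − H) = 45 × 0.1154 = 5.20 ms.

5 ms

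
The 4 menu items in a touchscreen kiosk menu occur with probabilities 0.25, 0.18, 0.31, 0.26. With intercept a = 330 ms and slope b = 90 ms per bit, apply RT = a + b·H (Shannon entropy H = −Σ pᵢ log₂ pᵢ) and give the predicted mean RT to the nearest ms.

Entropy contributions −pᵢ log₂ pᵢ: 0.5000, 0.4453, 0.5238, 0.5053; sum H = 1.9744 bits.
RT = a + bH = 330 + 90·1.9744 = 507.70 ms.

508 ms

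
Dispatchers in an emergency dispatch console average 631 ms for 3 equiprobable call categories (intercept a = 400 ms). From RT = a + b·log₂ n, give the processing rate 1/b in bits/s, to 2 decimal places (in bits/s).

6.86 bits/s

b = (631 − 400)/log₂ 3 = 231/1.5850 = 145.745 ms per bit = 0.14574 s/bit; the reciprocal is 6.861 bits/s.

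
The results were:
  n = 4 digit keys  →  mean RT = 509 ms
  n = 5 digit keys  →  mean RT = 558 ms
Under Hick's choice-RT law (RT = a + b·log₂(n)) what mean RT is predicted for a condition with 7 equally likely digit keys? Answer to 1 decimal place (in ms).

Solve the two-equation system in a and b:
  b = (558 − 509) / (log₂ 5 − log₂ 4) = 49 / (2.3219 − 2) = 152.208 ms/bit
  a = 509 − 152.208 × 2 = 204.584 ms
Then RT(7) = 204.584 + 152.208 × log₂ 7 = 204.584 + 152.208 × 2.8074 ≈ 631.886 ms.

631.9 ms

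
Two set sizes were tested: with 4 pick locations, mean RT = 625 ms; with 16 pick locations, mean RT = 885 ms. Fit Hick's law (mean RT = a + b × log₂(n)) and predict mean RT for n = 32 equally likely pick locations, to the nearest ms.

RT is linear in log₂ n, so two points fix the line:
  b = (885 − 625) / (log₂ 16 − log₂ 4) = 260 / (4 − 2) = 130 ms/bit
  a = 625 − 130 × 2 = 365 ms
Then RT(32) = 365 + 130 × log₂ 32 = 365 + 130 × 5 ≈ 1015.000 ms.

1015 ms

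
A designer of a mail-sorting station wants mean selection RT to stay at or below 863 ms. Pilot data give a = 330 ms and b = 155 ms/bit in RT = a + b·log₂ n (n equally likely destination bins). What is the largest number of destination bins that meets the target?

Set 330 + 155·log₂ n ≤ 863 → log₂ n ≤ (863 − 330)/155 = 3.4387.
So n ≤ 2^3.4387 = 10.843; the largest integer n is 10.

10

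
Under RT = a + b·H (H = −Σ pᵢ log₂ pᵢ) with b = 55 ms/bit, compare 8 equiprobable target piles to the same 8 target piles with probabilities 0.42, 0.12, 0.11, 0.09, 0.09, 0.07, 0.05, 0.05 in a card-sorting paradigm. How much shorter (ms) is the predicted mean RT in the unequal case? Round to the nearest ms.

24 ms

Equiprobable entropy H₀ = log₂ 8 = 3.0000 bits.
Skewed entropy H = −Σ pᵢ log₂ pᵢ = 2.5691 bits.
ΔRT = b·(H₀ − H) = 55 × 0.4309 = 23.70 ms.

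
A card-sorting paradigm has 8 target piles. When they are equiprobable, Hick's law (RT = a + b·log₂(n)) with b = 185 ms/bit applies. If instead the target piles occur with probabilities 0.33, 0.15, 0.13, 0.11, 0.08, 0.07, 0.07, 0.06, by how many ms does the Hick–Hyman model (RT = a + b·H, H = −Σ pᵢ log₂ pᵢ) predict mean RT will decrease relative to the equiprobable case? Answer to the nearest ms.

The RT saving is b·ΔH. Equiprobable H₀ = log₂(8) = 3.0000 bits; with the given probabilities H = 2.7435 bits.
b·(H₀ − H) = 185 × (3.0000 − 2.7435) = 47.46 ms.

47 ms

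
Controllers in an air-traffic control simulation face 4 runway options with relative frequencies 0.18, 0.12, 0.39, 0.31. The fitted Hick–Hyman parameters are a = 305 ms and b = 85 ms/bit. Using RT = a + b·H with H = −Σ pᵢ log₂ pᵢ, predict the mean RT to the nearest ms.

H = 0.18·log₂(1/0.18) + 0.12·log₂(1/0.12) + 0.39·log₂(1/0.39) + 0.31·log₂(1/0.31) = 1.8660 bits.
RT = 305 + 85 × 1.8660 = 463.61 ms.

464 ms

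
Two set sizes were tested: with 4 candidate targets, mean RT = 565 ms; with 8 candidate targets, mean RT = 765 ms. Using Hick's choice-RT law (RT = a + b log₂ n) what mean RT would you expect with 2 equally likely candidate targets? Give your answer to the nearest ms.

With log₂ n on the abscissa the relation is linear; from the two conditions:
  b = (765 − 565) / (log₂ 8 − log₂ 4) = 200 / (3 − 2) = 200 ms/bit
  a = 565 − 200 × 2 = 165 ms
Then RT(2) = 165 + 200 × log₂ 2 = 165 + 200 × 1 ≈ 365.000 ms.

365 ms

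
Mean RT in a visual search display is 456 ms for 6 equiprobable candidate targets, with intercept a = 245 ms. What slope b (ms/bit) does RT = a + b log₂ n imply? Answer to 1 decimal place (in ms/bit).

log₂(6) = 2.5850 bits.
b = (RT − a)/log₂ n = (456 − 245) / 2.5850 = 81.626 ms/bit.

81.6 ms/bit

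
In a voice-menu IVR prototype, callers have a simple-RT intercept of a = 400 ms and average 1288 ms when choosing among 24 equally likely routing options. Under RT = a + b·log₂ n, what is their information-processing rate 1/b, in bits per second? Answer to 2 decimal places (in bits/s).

5.16 bits/s

b = (1288 − 400)/log₂ 24 = 888/4.5850 = 193.677 ms per bit = 0.19368 s/bit; the reciprocal is 5.163 bits/s.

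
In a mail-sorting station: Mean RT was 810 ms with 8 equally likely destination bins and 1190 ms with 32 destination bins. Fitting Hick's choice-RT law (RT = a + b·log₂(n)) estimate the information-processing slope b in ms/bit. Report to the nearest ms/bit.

Slope: b = (1190 − 810) / (log₂ 32 − log₂ 8) = 380/2.0000 = 190 ms/bit.

190 ms/bit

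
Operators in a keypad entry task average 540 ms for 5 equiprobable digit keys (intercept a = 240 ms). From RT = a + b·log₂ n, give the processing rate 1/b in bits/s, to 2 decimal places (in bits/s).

b = (540 − 240)/log₂ 5 = 300/2.3219 = 129.203 ms per bit = 0.12920 s/bit; the reciprocal is 7.740 bits/s.

7.74 bits/s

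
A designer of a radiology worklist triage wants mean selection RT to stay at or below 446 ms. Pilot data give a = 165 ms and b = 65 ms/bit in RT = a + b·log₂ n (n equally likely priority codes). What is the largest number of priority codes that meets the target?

20

65·log₂ n ≤ 446 − 165 = 281, giving log₂ n ≤ 4.3231 and n ≤ 20.016. The largest whole number is 20.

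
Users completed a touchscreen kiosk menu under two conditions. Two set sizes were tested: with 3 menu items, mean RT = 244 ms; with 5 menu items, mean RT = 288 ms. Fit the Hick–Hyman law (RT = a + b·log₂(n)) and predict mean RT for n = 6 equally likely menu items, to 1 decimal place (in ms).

With log₂ n on the abscissa the relation is linear; from the two conditions:
  b = (288 − 244) / (log₂ 5 − log₂ 3) = 44 / (2.3219 − 1.5850) = 59.704 ms/bit
  a = 244 − 59.704 × 1.5850 = 149.371 ms
Then RT(6) = 149.371 + 59.704 × log₂ 6 = 149.371 + 59.704 × 2.5850 ≈ 303.704 ms.

303.7 ms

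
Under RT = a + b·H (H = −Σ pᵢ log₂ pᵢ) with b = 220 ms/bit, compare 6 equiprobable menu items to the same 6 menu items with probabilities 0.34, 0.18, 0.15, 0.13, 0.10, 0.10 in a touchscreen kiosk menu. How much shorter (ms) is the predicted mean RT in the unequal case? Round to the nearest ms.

The RT saving is b·ΔH. Equiprobable H₀ = log₂(6) = 2.5850 bits; with the given probabilities H = 2.4321 bits.
b·(H₀ − H) = 220 × (2.5850 − 2.4321) = 33.64 ms.

34 ms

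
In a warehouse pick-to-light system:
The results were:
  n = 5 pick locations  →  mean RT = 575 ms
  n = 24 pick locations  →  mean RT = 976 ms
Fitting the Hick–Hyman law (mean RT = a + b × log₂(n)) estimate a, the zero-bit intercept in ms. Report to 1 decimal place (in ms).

The slope on a log₂ axis is (976 − 575) / (4.5850 − 2.3219) = 177.196 ms/bit.
Intercept: a = 575 − 177.196·log₂(5) = 163.564 ms.

163.6 ms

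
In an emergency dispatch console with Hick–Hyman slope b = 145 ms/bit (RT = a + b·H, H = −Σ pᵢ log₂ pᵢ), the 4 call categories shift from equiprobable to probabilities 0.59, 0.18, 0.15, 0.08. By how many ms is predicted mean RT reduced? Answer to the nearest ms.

The RT saving is b·ΔH. Equiprobable H₀ = log₂(4) = 2.0000 bits; with the given probabilities H = 1.5965 bits.
b·(H₀ − H) = 145 × (2.0000 − 1.5965) = 58.51 ms.

59 ms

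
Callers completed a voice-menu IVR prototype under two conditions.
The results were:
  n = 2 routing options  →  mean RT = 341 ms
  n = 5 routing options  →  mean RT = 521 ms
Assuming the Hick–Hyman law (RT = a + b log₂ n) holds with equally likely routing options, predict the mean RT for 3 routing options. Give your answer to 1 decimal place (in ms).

Fit slope and intercept:
  b = (521 − 341) / (log₂ 5 − log₂ 2) = 180 / (2.3219 − 1) = 136.165 ms/bit
  a = 341 − 136.165 × 1 = 204.835 ms
Then RT(3) = 204.835 + 136.165 × log₂ 3 = 204.835 + 136.165 × 1.5850 ≈ 420.651 ms.

420.7 ms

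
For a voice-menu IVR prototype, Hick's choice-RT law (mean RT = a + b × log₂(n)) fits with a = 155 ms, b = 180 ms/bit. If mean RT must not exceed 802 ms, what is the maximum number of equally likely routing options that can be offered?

Set 155 + 180·log₂ n ≤ 802 → log₂ n ≤ (802 − 155)/180 = 3.5944.
So n ≤ 2^3.5944 = 12.079; the largest integer n is 12.

12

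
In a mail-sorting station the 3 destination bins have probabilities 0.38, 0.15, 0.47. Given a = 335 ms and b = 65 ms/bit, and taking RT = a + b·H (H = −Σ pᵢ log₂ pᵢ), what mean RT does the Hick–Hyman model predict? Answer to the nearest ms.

Entropy contributions −pᵢ log₂ pᵢ: 0.5305, 0.4105, 0.5120; sum H = 1.4530 bits.
RT = a + bH = 335 + 65·1.4530 = 429.44 ms.

429 ms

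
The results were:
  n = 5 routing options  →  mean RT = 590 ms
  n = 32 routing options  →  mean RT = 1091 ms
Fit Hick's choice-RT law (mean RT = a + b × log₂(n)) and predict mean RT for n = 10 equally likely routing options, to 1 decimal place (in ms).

With log₂ n on the abscissa the relation is linear; from the two conditions:
  b = (1091 − 590) / (log₂ 32 − log₂ 5) = 501 / (5 − 2.3219) = 187.075 ms/bit
  a = 590 − 187.075 × 2.3219 = 155.626 ms
Then RT(10) = 155.626 + 187.075 × log₂ 10 = 155.626 + 187.075 × 3.3219 ≈ 777.075 ms.

777.1 ms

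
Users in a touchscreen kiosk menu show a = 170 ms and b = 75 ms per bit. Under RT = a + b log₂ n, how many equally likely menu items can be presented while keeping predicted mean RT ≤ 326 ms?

4

75·log₂ n ≤ 326 − 170 = 156, giving log₂ n ≤ 2.0800 and n ≤ 4.228. The largest whole number is 4.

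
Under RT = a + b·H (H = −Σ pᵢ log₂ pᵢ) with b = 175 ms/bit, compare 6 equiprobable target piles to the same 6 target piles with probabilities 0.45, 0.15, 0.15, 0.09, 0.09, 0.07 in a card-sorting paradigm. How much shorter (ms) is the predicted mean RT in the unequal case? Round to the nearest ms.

62 ms

Equiprobable entropy H₀ = log₂ 6 = 2.5850 bits.
Skewed entropy H = −Σ pᵢ log₂ pᵢ = 2.2334 bits.
ΔRT = b·(H₀ − H) = 175 × 0.3516 = 61.53 ms.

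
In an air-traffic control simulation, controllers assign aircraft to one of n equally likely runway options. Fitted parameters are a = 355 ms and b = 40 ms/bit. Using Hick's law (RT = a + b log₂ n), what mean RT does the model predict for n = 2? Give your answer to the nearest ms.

log₂(2) = 1 bits, so RT = 355 + 40 × 1 ≈ 395.000 ms.

395 ms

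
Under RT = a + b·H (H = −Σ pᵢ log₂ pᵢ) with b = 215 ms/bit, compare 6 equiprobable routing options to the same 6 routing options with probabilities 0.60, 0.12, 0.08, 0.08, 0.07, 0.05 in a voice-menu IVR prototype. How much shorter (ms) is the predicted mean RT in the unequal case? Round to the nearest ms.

152 ms

The RT saving is b·ΔH. Equiprobable H₀ = log₂(6) = 2.5850 bits; with the given probabilities H = 1.8769 bits.
b·(H₀ − H) = 215 × (2.5850 − 1.8769) = 152.23 ms.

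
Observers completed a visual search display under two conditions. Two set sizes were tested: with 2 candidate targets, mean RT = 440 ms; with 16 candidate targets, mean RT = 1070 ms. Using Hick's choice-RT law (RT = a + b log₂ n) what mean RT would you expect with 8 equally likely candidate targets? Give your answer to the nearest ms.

With log₂ n on the abscissa the relation is linear; from the two conditions:
  b = (1070 − 440) / (log₂ 16 − log₂ 2) = 630 / (4 − 1) = 210 ms/bit
  a = 440 − 210 × 1 = 230 ms
Then RT(8) = 230 + 210 × log₂ 8 = 230 + 210 × 3 ≈ 860.000 ms.

860 ms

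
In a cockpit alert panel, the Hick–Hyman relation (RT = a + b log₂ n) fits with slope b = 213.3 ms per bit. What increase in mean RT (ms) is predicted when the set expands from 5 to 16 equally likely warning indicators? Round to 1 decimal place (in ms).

357.9 ms

Only the slope matters, since a is common to both: ΔRT = b·log₂(n₂/n₁).
log₂(16) − log₂(5) = 4 − 2.3219 = 1.6781.
ΔRT = 213.3 × 1.6781 = 357.933 ms.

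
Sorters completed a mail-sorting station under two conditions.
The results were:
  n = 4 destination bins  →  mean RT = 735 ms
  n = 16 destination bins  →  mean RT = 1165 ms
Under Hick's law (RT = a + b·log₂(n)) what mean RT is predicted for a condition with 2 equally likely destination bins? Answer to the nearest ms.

With log₂ n on the abscissa the relation is linear; from the two conditions:
  b = (1165 − 735) / (log₂ 16 − log₂ 4) = 430 / (4 − 2) = 215 ms/bit
  a = 735 − 215 × 2 = 305 ms
Then RT(2) = 305 + 215 × log₂ 2 = 305 + 215 × 1 ≈ 520.000 ms.

520 ms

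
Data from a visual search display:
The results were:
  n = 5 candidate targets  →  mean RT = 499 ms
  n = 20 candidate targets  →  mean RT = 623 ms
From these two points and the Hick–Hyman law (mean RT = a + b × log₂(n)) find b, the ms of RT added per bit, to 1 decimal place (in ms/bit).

Slope: b = (623 − 499) / (log₂ 20 − log₂ 5) = 124/2.0000 = 62.000 ms/bit.

62.0 ms/bit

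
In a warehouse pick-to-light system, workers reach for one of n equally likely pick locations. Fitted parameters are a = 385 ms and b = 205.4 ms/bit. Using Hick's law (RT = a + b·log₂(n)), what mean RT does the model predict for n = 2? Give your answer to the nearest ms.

log₂(2) = 1 bits, so RT = 385 + 205.4 × 1 ≈ 590.400 ms.

590 ms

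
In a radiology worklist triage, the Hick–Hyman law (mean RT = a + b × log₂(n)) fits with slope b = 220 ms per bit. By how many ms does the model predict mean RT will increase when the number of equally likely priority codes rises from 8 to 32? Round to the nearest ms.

Only the slope matters, since a is common to both: ΔRT = b·log₂(n₂/n₁).
log₂(32) − log₂(8) = log₂(32/8) = log₂(4) = 2.
ΔRT = 220 × 2.0000 = 440.000 ms.

440 ms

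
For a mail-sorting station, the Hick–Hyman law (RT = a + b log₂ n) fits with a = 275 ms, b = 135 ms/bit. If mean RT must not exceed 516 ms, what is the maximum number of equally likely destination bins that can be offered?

3

Set 275 + 135·log₂ n ≤ 516 → log₂ n ≤ (516 − 275)/135 = 1.7852.
So n ≤ 2^1.7852 = 3.447; the largest integer n is 3.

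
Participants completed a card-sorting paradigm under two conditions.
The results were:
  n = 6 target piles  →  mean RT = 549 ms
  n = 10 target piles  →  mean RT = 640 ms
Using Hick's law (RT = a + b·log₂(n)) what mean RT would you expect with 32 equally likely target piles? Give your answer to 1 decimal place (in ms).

Solve the two-equation system in a and b:
  b = (640 − 549) / (log₂ 10 − log₂ 6) = 91 / (3.3219 − 2.5850) = 123.479 ms/bit
  a = 549 − 123.479 × 2.5850 = 229.811 ms
Then RT(32) = 229.811 + 123.479 × log₂ 32 = 229.811 + 123.479 × 5 ≈ 847.207 ms.

847.2 ms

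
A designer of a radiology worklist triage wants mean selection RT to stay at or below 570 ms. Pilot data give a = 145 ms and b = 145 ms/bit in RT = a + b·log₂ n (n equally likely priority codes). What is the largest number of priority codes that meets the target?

Information budget: (570 − 145)/145 = 2.9310 bits, so n ≤ 2^2.9310 = 7.627 → at most 7.

7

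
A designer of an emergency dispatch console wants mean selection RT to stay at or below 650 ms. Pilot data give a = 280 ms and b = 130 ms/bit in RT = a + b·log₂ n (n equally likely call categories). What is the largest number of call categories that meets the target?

Set 280 + 130·log₂ n ≤ 650 → log₂ n ≤ (650 − 280)/130 = 2.8462.
So n ≤ 2^2.8462 = 7.191; the largest integer n is 7.

7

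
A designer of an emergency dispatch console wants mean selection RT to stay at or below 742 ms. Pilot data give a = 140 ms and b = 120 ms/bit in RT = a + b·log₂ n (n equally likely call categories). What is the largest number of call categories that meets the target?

Information budget: (742 − 140)/120 = 5.0167 bits, so n ≤ 2^5.0167 = 32.372 → at most 32.

32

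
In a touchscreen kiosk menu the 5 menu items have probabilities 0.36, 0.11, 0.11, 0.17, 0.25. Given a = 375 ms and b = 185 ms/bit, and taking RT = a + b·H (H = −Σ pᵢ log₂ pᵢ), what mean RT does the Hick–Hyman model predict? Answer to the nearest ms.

H = 0.36·log₂(1/0.36) + 0.11·log₂(1/0.11) + 0.11·log₂(1/0.11) + 0.17·log₂(1/0.17) + 0.25·log₂(1/0.25) = 2.1658 bits.
RT = 375 + 185 × 2.1658 = 775.67 ms.

776 ms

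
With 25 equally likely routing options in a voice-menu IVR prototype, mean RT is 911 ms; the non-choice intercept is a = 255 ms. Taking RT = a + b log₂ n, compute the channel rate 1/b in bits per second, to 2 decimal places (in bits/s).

7.08 bits/s

b = (911 − 255)/log₂ 25 = 656/4.6439 = 141.262 ms per bit = 0.14126 s/bit; the reciprocal is 7.079 bits/s.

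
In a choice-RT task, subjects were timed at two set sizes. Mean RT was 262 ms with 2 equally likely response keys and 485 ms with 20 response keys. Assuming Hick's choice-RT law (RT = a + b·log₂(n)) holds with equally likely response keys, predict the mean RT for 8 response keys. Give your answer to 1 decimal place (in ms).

396.3 ms

RT is linear in log₂ n, so two points fix the line:
  b = (485 − 262) / (log₂ 20 − log₂ 2) = 223 / (4.3219 − 1) = 67.130 ms/bit
  a = 262 − 67.130 × 1 = 194.870 ms
Then RT(8) = 194.870 + 67.130 × log₂ 8 = 194.870 + 67.130 × 3 ≈ 396.259 ms.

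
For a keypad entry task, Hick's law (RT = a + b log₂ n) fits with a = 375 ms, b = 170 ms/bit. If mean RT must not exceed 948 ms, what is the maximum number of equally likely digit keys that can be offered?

Set 375 + 170·log₂ n ≤ 948 → log₂ n ≤ (948 − 375)/170 = 3.3706.
So n ≤ 2^3.3706 = 10.343; the largest integer n is 10.

10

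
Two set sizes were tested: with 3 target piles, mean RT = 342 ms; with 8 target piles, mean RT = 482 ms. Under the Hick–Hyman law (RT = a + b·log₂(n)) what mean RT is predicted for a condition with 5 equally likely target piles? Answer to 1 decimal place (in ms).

Solve the two-equation system in a and b:
  b = (482 − 342) / (log₂ 8 − log₂ 3) = 140 / (3 − 1.5850) = 98.937 ms/bit
  a = 342 − 98.937 × 1.5850 = 185.188 ms
Then RT(5) = 185.188 + 98.937 × log₂ 5 = 185.188 + 98.937 × 2.3219 ≈ 414.913 ms.

414.9 ms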